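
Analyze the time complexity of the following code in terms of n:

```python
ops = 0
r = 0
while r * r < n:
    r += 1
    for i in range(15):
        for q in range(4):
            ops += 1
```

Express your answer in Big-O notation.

Each loop level contributes: √n × 1 × 1. Multiplying the contributions gives O(√n).

Answer: O(√n)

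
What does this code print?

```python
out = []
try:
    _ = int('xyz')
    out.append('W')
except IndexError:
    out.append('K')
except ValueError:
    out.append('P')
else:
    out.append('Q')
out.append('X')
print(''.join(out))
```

Execution trace: 'P' (except ValueError) → 'X' (after the try/except). Output: PX

Answer: PX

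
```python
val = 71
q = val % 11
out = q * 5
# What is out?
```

Trace:
`val = 71` → val = 71
`q = val % 11` → q = 5
`out = q * 5` → out = 25
So out = 25

Answer: 25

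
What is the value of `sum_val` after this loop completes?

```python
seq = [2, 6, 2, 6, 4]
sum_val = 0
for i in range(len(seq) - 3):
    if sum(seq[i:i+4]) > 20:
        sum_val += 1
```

Count windows with sum > 20
`sum_val` takes the values: 0

Answer: 0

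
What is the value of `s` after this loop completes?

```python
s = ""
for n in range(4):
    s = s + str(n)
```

Concatenate digits 0 to 3
`s` takes the values: "" → "0" → "01" → "012" → "0123"

Answer: "0123"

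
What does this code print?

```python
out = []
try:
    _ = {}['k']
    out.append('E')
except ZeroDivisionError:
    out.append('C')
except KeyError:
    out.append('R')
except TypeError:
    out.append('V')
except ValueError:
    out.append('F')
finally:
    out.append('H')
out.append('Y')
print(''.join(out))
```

Execution trace: 'R' (except KeyError) → 'H' (finally) → 'Y' (after the try/except). Output: RHY

Answer: RHY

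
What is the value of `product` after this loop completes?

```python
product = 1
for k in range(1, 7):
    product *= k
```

6! = 720
`product` takes the values: 1 → 2 → 6 → 24 → 120 → 720

Answer: 720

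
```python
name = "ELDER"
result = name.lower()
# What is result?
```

Trace:
`name = "ELDER"` → name = 'ELDER'
`result = name.lower()` → result = 'elder'
So result = 'elder'

Answer: 'elder'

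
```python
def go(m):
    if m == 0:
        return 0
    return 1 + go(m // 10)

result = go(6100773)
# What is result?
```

Count of digits of 6100773: 7

Answer: 7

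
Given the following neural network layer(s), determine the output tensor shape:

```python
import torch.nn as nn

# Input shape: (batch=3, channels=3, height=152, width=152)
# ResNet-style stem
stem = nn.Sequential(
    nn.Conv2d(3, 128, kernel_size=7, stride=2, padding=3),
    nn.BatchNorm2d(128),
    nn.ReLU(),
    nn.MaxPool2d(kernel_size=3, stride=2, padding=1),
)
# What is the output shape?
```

Input: (3, 3, 152, 152) -> after Conv2d 7x7 stride=2: (3, 128, 76, 76) -> Output: (3, 128, 38, 38)

Answer: (3, 128, 38, 38)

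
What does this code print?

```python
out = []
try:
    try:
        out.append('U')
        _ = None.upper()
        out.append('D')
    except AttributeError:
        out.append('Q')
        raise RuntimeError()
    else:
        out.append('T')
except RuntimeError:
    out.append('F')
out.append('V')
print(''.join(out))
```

Execution trace: 'U' (inner try body) → 'Q' (inner except AttributeError) → 'F' (outer except RuntimeError) → 'V' (after the try/except). Output: UQFV

Answer: UQFV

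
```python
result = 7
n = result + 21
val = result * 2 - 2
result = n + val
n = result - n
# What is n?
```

Trace:
`result = 7` → result = 7
`n = result + 21` → n = 28
`val = result * 2 - 2` → val = 12
`result = n + val` → result = 40
`n = result - n` → n = 12
So n = 12

Answer: 12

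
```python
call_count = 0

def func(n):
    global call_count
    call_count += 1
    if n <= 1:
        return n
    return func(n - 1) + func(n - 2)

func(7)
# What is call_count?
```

Calls(n) = 1 + Calls(n-1) + Calls(n-2); Calls(0)=Calls(1)=1. For n=7 this gives 41.

Answer: 41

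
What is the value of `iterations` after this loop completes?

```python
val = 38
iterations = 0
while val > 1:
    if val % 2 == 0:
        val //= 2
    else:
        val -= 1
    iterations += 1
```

Steps to reduce 38 to 1
`iterations` takes the values: 0 → 1 → 2 → 3 → 4 → 5 → 6 → 7

Answer: 7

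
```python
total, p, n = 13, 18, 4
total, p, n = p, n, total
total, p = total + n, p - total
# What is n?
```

Trace:
`total, p, n = 13, 18, 4` → total = 13; p = 18; n = 4
`total, p, n = p, n, total` → total = 18; p = 4; n = 13
`total, p = total + n, p - total` → total = 31; p = -14
So n = 13

Answer: 13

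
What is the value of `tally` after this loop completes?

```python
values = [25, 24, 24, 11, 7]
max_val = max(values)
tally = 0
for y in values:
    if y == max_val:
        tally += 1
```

Count of max value 25 in [25, 24, 24, 11, 7]
`tally` takes the values: 0 → 1

Answer: 1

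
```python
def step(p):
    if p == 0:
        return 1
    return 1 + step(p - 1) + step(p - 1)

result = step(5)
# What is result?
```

step(p) = 1 + 2·step(p-1), step(0)=1. Closed form: (1+1)·2^5 - 1 = 63.

Answer: 63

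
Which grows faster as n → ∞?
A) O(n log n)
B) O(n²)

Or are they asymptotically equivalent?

O(n log n) vs O(n²): Higher order terms dominate.

Answer: B) O(n²) grows faster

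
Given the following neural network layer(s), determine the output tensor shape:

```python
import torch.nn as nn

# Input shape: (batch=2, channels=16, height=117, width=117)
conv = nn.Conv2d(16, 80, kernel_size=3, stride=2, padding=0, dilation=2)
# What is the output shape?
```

Input: (2, 16, 117, 117) -> Output: (2, 80, 57, 57)

Answer: (2, 80, 57, 57)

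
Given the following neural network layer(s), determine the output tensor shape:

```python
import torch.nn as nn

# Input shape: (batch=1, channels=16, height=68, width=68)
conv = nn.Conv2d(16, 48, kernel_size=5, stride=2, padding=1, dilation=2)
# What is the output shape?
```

Input: (1, 16, 68, 68) -> Output: (1, 48, 31, 31)

Answer: (1, 48, 31, 31)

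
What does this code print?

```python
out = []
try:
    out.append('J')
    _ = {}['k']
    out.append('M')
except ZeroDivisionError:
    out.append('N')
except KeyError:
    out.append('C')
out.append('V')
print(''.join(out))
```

Execution trace: 'J' (try body) → 'C' (except KeyError) → 'V' (after the try/except). Output: JCV

Answer: JCV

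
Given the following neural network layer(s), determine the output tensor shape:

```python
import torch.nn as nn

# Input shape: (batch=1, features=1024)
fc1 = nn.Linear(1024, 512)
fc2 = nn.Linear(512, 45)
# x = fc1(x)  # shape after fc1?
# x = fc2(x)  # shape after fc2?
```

Input: (1, 1024) -> after fc1: (1, 512) -> Output: (1, 45)

Answer: (1, 45)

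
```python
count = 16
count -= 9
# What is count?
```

Trace:
`count = 16` → count = 16
`count -= 9` → count = 7
So count = 7

Answer: 7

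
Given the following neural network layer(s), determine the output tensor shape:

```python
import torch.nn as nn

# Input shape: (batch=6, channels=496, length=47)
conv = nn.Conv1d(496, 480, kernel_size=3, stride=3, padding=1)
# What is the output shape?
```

Input: (6, 496, 47) -> Output: (6, 480, 16)

Answer: (6, 480, 16)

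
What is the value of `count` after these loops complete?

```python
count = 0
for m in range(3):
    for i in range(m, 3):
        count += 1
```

Upper triangle: 3 + 2 + ... + 1
`count` takes the values: 0 → 1 → 2 → 3 → 4 → 5 → 6

Answer: 6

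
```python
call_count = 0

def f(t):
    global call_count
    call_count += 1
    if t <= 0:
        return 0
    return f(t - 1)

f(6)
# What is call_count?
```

Linear recursion stepping by 1: 7 calls from t=6 down to ≤0.

Answer: 7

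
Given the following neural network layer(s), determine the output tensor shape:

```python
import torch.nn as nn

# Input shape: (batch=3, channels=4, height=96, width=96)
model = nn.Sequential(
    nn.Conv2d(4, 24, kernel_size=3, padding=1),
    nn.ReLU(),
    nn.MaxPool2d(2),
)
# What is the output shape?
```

Input: (3, 4, 96, 96) -> after Conv2d: (3, 24, 96, 96) -> after ReLU: (3, 24, 96, 96) -> Output: (3, 24, 48, 48)

Answer: (3, 24, 48, 48)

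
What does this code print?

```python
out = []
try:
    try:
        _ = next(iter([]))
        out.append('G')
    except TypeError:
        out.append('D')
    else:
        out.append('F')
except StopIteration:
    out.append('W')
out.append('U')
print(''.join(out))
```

Execution trace: 'W' (outer except StopIteration) → 'U' (after the try/except). Output: WU

Answer: WU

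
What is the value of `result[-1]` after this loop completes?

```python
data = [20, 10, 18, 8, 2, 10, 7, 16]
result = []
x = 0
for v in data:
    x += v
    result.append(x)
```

Cumulative sum ends at 91
`result` takes the values: [] → [20] → [20, 30] → [20, 30, 48] → [20, 30, 48, 56] → [20, 30, 48, 56, 58] → [20, 30, 48, 56, 58, 68] → [20, 30, 48, 56, 58, 68, 75] → [20, 30, 48, 56, 58, 68, 75, 91]
So `result[-1]` = 91

Answer: 91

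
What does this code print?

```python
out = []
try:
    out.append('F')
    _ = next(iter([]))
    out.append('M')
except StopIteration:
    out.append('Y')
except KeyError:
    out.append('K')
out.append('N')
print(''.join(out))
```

Execution trace: 'F' (try body) → 'Y' (except StopIteration) → 'N' (after the try/except). Output: FYN

Answer: FYN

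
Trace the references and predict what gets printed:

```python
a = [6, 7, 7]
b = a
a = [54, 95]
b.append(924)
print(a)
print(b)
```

Key concept: rebinding vs mutation: a is rebound to a new list, b still points at the original.
Step by step:
`a = [6, 7, 7]` → a = [6, 7, 7]
`b = a` → b = [6, 7, 7] (same object as a)
`a = [54, 95]` → a = [54, 95]
`b.append(924)` → b = [6, 7, 7, 924]
`print(a)` → prints [54, 95]
`print(b)` → prints [6, 7, 7, 924]

Answer:
[54, 95]
[6, 7, 7, 924]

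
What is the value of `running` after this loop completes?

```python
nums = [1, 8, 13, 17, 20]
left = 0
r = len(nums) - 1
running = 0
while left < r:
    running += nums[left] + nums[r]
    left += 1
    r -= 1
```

Sum of pairs from ends
`running` takes the values: 0 → 21 → 46

Answer: 46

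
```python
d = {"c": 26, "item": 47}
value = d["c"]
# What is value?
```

Trace:
`d = {"c": 26, "item": 47}` → d = {'c': 26, 'item': 47}
`value = d["c"]` → value = 26
So value = 26

Answer: 26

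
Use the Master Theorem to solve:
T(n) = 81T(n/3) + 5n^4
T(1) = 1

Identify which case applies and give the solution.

a=81, b=3, f(n)=5n^4. log_3(81) = 4. Since c=4 = 4, Case 2 applies: T(n) = Θ(n^log_b(a) · log n) = O(n^4 log n).

Answer: O(n^4 log n) - Case 2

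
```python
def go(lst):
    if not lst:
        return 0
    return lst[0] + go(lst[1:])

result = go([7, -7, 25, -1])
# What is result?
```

7 + (-7) + 25 + (-1) + 0 = 24

Answer: 24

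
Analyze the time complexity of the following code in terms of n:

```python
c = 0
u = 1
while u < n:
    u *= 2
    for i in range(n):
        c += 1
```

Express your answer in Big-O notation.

Each loop level contributes: log n × n. Multiplying the contributions gives O(n log n).

Answer: O(n log n)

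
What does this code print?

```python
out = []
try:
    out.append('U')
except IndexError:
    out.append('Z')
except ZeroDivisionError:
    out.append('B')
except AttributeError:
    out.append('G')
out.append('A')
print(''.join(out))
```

Execution trace: 'U' (try body, no exception) → 'A' (after the try/except). Output: UA

Answer: UA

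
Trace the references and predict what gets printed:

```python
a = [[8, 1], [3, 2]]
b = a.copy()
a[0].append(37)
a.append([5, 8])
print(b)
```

Key concept: shallow copy with nested lists.
Step by step:
`a = [[8, 1], [3, 2]]` → a = [[8, 1], [3, 2]]
`b = a.copy()` → b = [[8, 1], [3, 2]]
`a[0].append(37)` → a = [[8, 1, 37], [3, 2]]; b = [[8, 1, 37], [3, 2]]
`a.append([5, 8])` → a = [[8, 1, 37], [3, 2], [5, 8]]
`print(b)` → prints [[8, 1, 37], [3, 2]]

Answer: [[8, 1, 37], [3, 2]]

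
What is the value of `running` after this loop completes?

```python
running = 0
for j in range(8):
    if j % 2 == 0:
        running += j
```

Sum of even numbers 0 to 7
`running` takes the values: 0 → 2 → 6 → 12

Answer: 12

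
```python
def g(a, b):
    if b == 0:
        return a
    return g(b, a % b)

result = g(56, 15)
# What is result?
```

g(56, 15) -> g(15, 11) -> g(11, 4) -> g(4, 3) -> g(3, 1) -> g(1, 0) -> 1

Answer: 1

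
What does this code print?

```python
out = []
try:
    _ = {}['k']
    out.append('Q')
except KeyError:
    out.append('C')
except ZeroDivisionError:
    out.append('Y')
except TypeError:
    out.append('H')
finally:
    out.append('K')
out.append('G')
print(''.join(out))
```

Execution trace: 'C' (except KeyError) → 'K' (finally) → 'G' (after the try/except). Output: CKG

Answer: CKG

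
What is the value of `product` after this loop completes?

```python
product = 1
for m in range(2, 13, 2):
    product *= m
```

Product of even numbers 2 to 12
`product` takes the values: 1 → 2 → 8 → 48 → 384 → 3840 → 46080

Answer: 46080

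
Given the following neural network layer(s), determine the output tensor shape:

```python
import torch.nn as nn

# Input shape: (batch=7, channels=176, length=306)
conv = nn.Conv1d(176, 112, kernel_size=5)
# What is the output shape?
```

Input: (7, 176, 306) -> Output: (7, 112, 302)

Answer: (7, 112, 302)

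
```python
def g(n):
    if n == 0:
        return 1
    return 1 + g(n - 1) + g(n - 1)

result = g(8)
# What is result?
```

g(n) = 1 + 2·g(n-1), g(0)=1. Closed form: (1+1)·2^8 - 1 = 511.

Answer: 511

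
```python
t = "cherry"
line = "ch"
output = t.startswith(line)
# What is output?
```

Trace:
`t = "cherry"` → t = 'cherry'
`line = "ch"` → line = 'ch'
`output = t.startswith(line)` → output = True
So output = True

Answer: True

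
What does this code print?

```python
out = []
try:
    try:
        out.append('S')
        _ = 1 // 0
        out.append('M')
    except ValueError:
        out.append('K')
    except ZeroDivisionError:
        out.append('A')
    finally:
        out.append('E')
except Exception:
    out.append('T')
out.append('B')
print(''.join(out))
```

Execution trace: 'S' (inner try body) → 'A' (inner except ZeroDivisionError) → 'E' (inner finally) → 'B' (after the try/except). Output: SAEB

Answer: SAEB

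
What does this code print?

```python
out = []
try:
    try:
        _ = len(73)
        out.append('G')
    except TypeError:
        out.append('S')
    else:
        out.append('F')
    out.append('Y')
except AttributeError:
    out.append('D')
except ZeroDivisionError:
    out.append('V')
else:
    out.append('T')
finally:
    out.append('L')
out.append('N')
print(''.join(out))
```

Execution trace: 'S' (inner except TypeError) → 'Y' (try body, no exception) → 'T' (else) → 'L' (finally) → 'N' (after the try/except). Output: SYTLN

Answer: SYTLN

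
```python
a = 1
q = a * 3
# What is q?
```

Trace:
`a = 1` → a = 1
`q = a * 3` → q = 3
So q = 3

Answer: 3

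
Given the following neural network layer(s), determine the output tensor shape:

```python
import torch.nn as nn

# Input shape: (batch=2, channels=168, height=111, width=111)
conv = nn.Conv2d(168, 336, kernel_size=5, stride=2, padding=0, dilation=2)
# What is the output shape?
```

Input: (2, 168, 111, 111) -> Output: (2, 336, 52, 52)

Answer: (2, 336, 52, 52)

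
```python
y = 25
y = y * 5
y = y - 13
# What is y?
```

Trace:
`y = 25` → y = 25
`y = y * 5` → y = 125
`y = y - 13` → y = 112
So y = 112

Answer: 112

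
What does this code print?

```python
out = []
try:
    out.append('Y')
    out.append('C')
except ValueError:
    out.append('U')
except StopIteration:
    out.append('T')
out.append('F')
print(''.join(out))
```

Execution trace: 'Y' (try body) → 'C' (try body, no exception) → 'F' (after the try/except). Output: YCF

Answer: YCF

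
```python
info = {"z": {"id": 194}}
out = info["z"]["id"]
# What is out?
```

Trace:
`info = {"z": {"id": 194}}` → info = {'z': {'id': 194}}
`out = info["z"]["id"]` → out = 194
So out = 194

Answer: 194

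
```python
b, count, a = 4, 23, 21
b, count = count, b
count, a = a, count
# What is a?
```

Trace:
`b, count, a = 4, 23, 21` → b = 4; count = 23; a = 21
`b, count = count, b` → b = 23; count = 4
`count, a = a, count` → count = 21; a = 4
So a = 4

Answer: 4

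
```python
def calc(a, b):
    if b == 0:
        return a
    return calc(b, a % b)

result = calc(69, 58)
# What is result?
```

calc(69, 58) -> calc(58, 11) -> calc(11, 3) -> calc(3, 2) -> calc(2, 1) -> calc(1, 0) -> 1

Answer: 1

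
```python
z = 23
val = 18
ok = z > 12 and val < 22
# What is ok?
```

Trace:
`z = 23` → z = 23
`val = 18` → val = 18
`ok = z > 12 and val < 22` → ok = True
So ok = True

Answer: True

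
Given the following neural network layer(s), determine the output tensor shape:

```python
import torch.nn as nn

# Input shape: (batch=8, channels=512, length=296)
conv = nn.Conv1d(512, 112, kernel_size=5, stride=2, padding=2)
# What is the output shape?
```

Input: (8, 512, 296) -> Output: (8, 112, 148)

Answer: (8, 112, 148)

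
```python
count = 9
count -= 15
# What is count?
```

Trace:
`count = 9` → count = 9
`count -= 15` → count = -6
So count = -6

Answer: -6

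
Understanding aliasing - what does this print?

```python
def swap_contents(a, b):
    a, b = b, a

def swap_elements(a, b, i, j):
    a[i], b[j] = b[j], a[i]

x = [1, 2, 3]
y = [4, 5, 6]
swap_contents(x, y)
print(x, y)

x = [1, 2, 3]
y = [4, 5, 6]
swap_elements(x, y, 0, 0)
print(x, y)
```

Key concept: parameter rebinding vs mutation.
Step by step:
`x = [1, 2, 3]` → x = [1, 2, 3]
`y = [4, 5, 6]` → y = [4, 5, 6]
`swap_contents(x, y)` → no visible change to tracked variables
`print(x, y)` → prints [1, 2, 3] [4, 5, 6]
`x = [1, 2, 3]` → x = [1, 2, 3]
`y = [4, 5, 6]` → y = [4, 5, 6]
`swap_elements(x, y, 0, 0)` → x = [4, 2, 3]; y = [1, 5, 6]
`print(x, y)` → prints [4, 2, 3] [1, 5, 6]

Answer:
[1, 2, 3] [4, 5, 6]
[4, 2, 3] [1, 5, 6]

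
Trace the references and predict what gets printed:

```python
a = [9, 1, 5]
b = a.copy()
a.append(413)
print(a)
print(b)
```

Key concept: list.copy() creates independent copy.
Step by step:
`a = [9, 1, 5]` → a = [9, 1, 5]
`b = a.copy()` → b = [9, 1, 5]
`a.append(413)` → a = [9, 1, 5, 413]
`print(a)` → prints [9, 1, 5, 413]
`print(b)` → prints [9, 1, 5]

Answer:
[9, 1, 5, 413]
[9, 1, 5]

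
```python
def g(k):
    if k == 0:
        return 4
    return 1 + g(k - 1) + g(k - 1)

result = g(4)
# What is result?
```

g(k) = 1 + 2·g(k-1), g(0)=4. Closed form: (4+1)·2^4 - 1 = 79.

Answer: 79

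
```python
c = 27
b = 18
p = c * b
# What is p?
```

Trace:
`c = 27` → c = 27
`b = 18` → b = 18
`p = c * b` → p = 486
So p = 486

Answer: 486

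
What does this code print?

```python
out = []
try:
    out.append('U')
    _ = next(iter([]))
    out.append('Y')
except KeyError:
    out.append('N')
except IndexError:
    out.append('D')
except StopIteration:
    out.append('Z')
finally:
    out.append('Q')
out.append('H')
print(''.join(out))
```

Execution trace: 'U' (try body) → 'Z' (except StopIteration) → 'Q' (finally) → 'H' (after the try/except). Output: UZQH

Answer: UZQH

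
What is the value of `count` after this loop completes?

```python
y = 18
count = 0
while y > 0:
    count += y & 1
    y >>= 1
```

Count set bits in 18 (binary: 0b10010)
`count` takes the values: 0 → 1 → 2

Answer: 2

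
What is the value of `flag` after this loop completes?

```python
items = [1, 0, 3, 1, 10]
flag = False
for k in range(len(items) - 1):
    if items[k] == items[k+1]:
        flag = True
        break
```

Check consecutive duplicates in [1, 0, 3, 1, 10]
`flag` takes the values: False

Answer: False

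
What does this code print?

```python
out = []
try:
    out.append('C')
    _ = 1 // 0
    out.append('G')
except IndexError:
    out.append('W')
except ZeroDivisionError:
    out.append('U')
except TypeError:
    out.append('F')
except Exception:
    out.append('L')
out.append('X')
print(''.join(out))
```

Execution trace: 'C' (try body) → 'U' (except ZeroDivisionError) → 'X' (after the try/except). Output: CUX

Answer: CUX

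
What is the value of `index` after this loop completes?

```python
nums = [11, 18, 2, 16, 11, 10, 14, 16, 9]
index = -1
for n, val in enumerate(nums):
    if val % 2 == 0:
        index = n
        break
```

First even number index in [11, 18, 2, 16, 11, 10, 14, 16, 9]
`index` takes the values: -1 → 1

Answer: 1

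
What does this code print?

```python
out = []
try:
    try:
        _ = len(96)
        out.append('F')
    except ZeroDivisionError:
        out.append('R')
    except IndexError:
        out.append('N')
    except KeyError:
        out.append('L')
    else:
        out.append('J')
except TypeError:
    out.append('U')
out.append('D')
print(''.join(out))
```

Execution trace: 'U' (outer except TypeError) → 'D' (after the try/except). Output: UD

Answer: UD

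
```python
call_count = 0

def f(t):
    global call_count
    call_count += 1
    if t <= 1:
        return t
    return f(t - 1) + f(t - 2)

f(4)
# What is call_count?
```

Calls(t) = 1 + Calls(t-1) + Calls(t-2); Calls(0)=Calls(1)=1. For t=4 this gives 9.

Answer: 9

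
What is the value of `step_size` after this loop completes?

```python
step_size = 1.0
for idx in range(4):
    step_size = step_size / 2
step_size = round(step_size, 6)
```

Halving LR 4 times: 1 / 2^4
`step_size` takes the values: 1.0 → 0.5 → 0.25 → 0.125 → 0.0625

Answer: 0.0625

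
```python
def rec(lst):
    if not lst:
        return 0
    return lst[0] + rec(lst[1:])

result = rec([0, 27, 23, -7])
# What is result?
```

0 + 27 + 23 + (-7) + 0 = 43

Answer: 43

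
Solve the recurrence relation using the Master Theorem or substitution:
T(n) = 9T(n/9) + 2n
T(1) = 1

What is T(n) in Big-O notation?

By Master Theorem: a=9, b=9, f(n)=2n. Since log_9(9) = 1 and f(n) = Θ(n^1), Case 2 applies. T(n) = O(n log n).

Answer: O(n log n)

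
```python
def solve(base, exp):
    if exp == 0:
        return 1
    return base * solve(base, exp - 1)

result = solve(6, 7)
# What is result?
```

solve(6, 7) = 6 * 6 * 6 * 6 * 6 * 6 * 6 = 279936

Answer: 279936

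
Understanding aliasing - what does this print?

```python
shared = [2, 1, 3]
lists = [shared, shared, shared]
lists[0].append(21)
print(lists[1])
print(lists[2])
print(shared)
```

Key concept: list of same reference.
Step by step:
`shared = [2, 1, 3]` → shared = [2, 1, 3]
`lists = [shared, shared, shared]` → lists = [[2, 1, 3], [2, 1, 3], [2, 1, 3]]
`lists[0].append(21)` → shared = [2, 1, 3, 21]; lists = [[2, 1, 3, 21], [2, 1, 3, 21], [2, 1, 3, 21]]
`print(lists[1])` → prints [2, 1, 3, 21]
`print(lists[2])` → prints [2, 1, 3, 21]
`print(shared)` → prints [2, 1, 3, 21]

Answer:
[2, 1, 3, 21]
[2, 1, 3, 21]
[2, 1, 3, 21]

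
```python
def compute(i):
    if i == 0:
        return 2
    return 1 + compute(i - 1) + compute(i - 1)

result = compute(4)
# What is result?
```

compute(i) = 1 + 2·compute(i-1), compute(0)=2. Closed form: (2+1)·2^4 - 1 = 47.

Answer: 47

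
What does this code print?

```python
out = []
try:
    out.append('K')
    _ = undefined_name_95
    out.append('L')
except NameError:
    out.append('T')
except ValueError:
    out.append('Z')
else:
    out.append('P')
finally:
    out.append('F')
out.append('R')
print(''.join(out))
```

Execution trace: 'K' (try body) → 'T' (except NameError) → 'F' (finally) → 'R' (after the try/except). Output: KTFR

Answer: KTFR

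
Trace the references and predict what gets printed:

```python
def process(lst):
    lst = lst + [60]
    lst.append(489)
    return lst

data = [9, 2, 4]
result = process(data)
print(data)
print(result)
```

Key concept: rebinding parameter vs mutation.
Step by step:
`data = [9, 2, 4]` → data = [9, 2, 4]
`result = process(data)` → result = [9, 2, 4, 60, 489]
`print(data)` → prints [9, 2, 4]
`print(result)` → prints [9, 2, 4, 60, 489]

Answer:
[9, 2, 4]
[9, 2, 4, 60, 489]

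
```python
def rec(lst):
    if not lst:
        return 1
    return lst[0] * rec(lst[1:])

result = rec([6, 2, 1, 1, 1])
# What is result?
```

Product over [6, 2, 1, 1, 1] = 6 * 2 * 1 * 1 * 1 = 12

Answer: 12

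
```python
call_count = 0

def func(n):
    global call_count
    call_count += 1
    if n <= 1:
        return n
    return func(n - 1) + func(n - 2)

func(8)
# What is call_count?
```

Calls(n) = 1 + Calls(n-1) + Calls(n-2); Calls(0)=Calls(1)=1. For n=8 this gives 67.

Answer: 67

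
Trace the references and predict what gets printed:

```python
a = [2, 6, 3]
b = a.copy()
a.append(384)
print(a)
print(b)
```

Key concept: list.copy() creates independent copy.
Step by step:
`a = [2, 6, 3]` → a = [2, 6, 3]
`b = a.copy()` → b = [2, 6, 3]
`a.append(384)` → a = [2, 6, 3, 384]
`print(a)` → prints [2, 6, 3, 384]
`print(b)` → prints [2, 6, 3]

Answer:
[2, 6, 3, 384]
[2, 6, 3]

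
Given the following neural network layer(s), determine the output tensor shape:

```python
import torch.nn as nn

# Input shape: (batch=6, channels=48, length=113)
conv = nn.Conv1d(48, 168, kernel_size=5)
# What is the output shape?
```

Input: (6, 48, 113) -> Output: (6, 168, 109)

Answer: (6, 168, 109)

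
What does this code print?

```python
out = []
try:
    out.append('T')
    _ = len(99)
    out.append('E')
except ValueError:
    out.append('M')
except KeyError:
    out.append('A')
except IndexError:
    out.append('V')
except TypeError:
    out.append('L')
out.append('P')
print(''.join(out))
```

Execution trace: 'T' (try body) → 'L' (except TypeError) → 'P' (after the try/except). Output: TLP

Answer: TLP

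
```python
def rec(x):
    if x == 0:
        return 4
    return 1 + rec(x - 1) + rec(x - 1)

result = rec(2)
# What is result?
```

rec(x) = 1 + 2·rec(x-1), rec(0)=4. Closed form: (4+1)·2^2 - 1 = 19.

Answer: 19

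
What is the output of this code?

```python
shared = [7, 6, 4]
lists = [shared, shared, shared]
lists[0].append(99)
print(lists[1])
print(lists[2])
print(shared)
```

Key concept: list of same reference.
Step by step:
`shared = [7, 6, 4]` → shared = [7, 6, 4]
`lists = [shared, shared, shared]` → lists = [[7, 6, 4], [7, 6, 4], [7, 6, 4]]
`lists[0].append(99)` → shared = [7, 6, 4, 99]; lists = [[7, 6, 4, 99], [7, 6, 4, 99], [7, 6, 4, 99]]
`print(lists[1])` → prints [7, 6, 4, 99]
`print(lists[2])` → prints [7, 6, 4, 99]
`print(shared)` → prints [7, 6, 4, 99]

Answer:
[7, 6, 4, 99]
[7, 6, 4, 99]
[7, 6, 4, 99]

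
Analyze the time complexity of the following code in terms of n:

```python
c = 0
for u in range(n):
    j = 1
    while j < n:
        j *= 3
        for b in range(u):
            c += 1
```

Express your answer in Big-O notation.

Each loop level contributes: n × log n × n. Multiplying the contributions gives O(n^2 log n).

Answer: O(n^2 log n)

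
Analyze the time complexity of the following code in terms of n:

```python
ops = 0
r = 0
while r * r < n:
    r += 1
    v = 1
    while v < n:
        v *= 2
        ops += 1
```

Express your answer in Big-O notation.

Each loop level contributes: √n × log n. Multiplying the contributions gives O(√n log n).

Answer: O(√n log n)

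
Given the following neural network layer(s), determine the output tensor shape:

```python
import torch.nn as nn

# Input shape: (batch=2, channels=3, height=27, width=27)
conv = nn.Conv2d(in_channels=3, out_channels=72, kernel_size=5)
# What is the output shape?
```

Input: (2, 3, 27, 27) -> Output: (2, 72, 23, 23)

Answer: (2, 72, 23, 23)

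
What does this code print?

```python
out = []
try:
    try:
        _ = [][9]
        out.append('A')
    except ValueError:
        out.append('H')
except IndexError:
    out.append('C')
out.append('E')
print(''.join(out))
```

Execution trace: 'C' (outer except IndexError) → 'E' (after the try/except). Output: CE

Answer: CE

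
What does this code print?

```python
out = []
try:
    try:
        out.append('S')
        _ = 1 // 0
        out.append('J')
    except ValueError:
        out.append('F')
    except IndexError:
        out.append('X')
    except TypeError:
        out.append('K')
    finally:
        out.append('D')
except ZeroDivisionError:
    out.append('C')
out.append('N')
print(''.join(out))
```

Execution trace: 'S' (try body) → 'D' (finally) → 'C' (outer except ZeroDivisionError) → 'N' (after the try/except). Output: SDCN

Answer: SDCN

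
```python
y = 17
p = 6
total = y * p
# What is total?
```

Trace:
`y = 17` → y = 17
`p = 6` → p = 6
`total = y * p` → total = 102
So total = 102

Answer: 102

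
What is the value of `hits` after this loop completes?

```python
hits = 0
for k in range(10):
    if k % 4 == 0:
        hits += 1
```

Count numbers divisible by 4 in range(10)
`hits` takes the values: 0 → 1 → 2 → 3

Answer: 3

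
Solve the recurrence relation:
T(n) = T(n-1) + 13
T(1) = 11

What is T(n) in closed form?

Unrolling: T(n) = T(1) + 13·(n-1) = 11 + 13(n-1) = 13n - 2.

Answer: T(n) = 13n - 2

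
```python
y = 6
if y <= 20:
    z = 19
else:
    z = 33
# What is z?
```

Trace:
`y = 6` → y = 6
`if y <= 20: ...` → y <= 20 is True → z = 19
So z = 19

Answer: 19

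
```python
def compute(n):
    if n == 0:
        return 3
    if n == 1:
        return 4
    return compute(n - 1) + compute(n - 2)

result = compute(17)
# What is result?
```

Build up from base cases: compute(0)=3, compute(1)=4, compute(2)=7, compute(3)=11, compute(4)=18, compute(5)=29, compute(6)=47, ..., compute(17)=9349

Answer: 9349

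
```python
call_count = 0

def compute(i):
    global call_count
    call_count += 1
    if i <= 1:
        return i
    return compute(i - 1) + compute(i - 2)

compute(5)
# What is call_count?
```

Calls(i) = 1 + Calls(i-1) + Calls(i-2); Calls(0)=Calls(1)=1. For i=5 this gives 15.

Answer: 15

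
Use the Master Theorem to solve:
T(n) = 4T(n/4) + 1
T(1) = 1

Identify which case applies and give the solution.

a=4, b=4, f(n)=1. log_4(4) = 1. Since c=0 < 1, Case 1 applies: T(n) = Θ(n^log_b(a)) = O(n).

Answer: O(n) - Case 1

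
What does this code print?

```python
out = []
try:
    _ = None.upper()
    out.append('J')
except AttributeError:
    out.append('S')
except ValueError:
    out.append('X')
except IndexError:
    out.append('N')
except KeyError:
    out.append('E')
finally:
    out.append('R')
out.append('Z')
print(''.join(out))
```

Execution trace: 'S' (except AttributeError) → 'R' (finally) → 'Z' (after the try/except). Output: SRZ

Answer: SRZ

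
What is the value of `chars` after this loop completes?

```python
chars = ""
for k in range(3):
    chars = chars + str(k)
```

Concatenate digits 0 to 2
`chars` takes the values: "" → "0" → "01" → "012"

Answer: "012"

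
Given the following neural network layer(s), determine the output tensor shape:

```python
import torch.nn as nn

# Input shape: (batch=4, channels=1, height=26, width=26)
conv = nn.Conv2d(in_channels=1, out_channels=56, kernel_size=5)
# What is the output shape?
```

Input: (4, 1, 26, 26) -> Output: (4, 56, 22, 22)

Answer: (4, 56, 22, 22)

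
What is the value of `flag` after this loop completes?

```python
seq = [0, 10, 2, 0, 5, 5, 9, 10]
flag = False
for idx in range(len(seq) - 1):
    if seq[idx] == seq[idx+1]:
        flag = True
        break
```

Check consecutive duplicates in [0, 10, 2, 0, 5, 5, 9, 10]
`flag` takes the values: False → True

Answer: True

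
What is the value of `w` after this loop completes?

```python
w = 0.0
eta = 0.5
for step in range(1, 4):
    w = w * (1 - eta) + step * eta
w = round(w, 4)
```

Moving average with lr=0.5
`w` takes the values: 0.0 → 0.5 → 1.25 → 2.125

Answer: 2.125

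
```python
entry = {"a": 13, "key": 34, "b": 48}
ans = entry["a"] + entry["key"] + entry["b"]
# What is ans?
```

Trace:
`entry = {"a": 13, "key": 34, "b": 48}` → entry = {'a': 13, 'key': 34, 'b': 48}
`ans = entry["a"] + entry["key"] + entry["b"]` → ans = 95
So ans = 95

Answer: 95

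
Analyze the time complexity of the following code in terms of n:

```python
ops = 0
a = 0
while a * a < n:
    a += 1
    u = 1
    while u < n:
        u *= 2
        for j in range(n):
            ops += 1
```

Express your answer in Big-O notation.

Each loop level contributes: √n × log n × n. Multiplying the contributions gives O(n√n log n).

Answer: O(n√n log n)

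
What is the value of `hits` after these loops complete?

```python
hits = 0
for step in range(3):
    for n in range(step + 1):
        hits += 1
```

Triangle: 1 + 2 + ... + 3
`hits` takes the values: 0 → 1 → 2 → 3 → 4 → 5 → 6

Answer: 6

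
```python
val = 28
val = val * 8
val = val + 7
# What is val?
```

Trace:
`val = 28` → val = 28
`val = val * 8` → val = 224
`val = val + 7` → val = 231
So val = 231

Answer: 231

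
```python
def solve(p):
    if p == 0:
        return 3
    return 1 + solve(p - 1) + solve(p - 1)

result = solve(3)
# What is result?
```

solve(p) = 1 + 2·solve(p-1), solve(0)=3. Closed form: (3+1)·2^3 - 1 = 31.

Answer: 31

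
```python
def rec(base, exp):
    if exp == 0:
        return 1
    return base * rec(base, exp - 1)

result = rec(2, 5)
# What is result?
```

rec(2, 5) = 2 * 2 * 2 * 2 * 2 = 32

Answer: 32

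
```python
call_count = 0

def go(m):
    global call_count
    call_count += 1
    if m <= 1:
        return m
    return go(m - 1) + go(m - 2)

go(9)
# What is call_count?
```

Calls(m) = 1 + Calls(m-1) + Calls(m-2); Calls(0)=Calls(1)=1. For m=9 this gives 109.

Answer: 109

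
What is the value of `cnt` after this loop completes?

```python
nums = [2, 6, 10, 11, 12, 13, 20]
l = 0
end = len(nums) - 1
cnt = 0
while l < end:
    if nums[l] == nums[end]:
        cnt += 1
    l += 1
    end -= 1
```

Count matching pairs from ends
`cnt` takes the values: 0

Answer: 0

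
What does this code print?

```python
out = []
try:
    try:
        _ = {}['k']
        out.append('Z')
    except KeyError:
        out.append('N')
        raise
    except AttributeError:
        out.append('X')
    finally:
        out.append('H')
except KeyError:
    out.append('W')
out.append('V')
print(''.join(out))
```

Execution trace: 'N' (except KeyError) → 'H' (finally) → 'W' (outer except KeyError) → 'V' (after the try/except). Output: NHWV

Answer: NHWV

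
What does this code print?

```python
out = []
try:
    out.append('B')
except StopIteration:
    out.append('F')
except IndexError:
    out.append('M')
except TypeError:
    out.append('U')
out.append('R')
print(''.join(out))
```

Execution trace: 'B' (try body, no exception) → 'R' (after the try/except). Output: BR

Answer: BR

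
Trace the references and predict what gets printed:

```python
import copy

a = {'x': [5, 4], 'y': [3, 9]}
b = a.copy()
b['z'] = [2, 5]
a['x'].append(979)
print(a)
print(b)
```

Key concept: shallow copy of dict with mutable values.
Step by step:
`a = {'x': [5, 4], 'y': [3, 9]}` → a = {'x': [5, 4], 'y': [3, 9]}
`b = a.copy()` → b = {'x': [5, 4], 'y': [3, 9]}
`b['z'] = [2, 5]` → b = {'x': [5, 4], 'y': [3, 9], 'z': [2, 5]}
`a['x'].append(979)` → a = {'x': [5, 4, 979], 'y': [3, 9]}; b = {'x': [5, 4, 979], 'y': [3, 9], 'z': [2, 5]}
`print(a)` → prints {'x': [5, 4, 979], 'y': [3, 9]}
`print(b)` → prints {'x': [5, 4, 979], 'y': [3, 9], 'z': [2, 5]}

Answer:
{'x': [5, 4, 979], 'y': [3, 9]}
{'x': [5, 4, 979], 'y': [3, 9], 'z': [2, 5]}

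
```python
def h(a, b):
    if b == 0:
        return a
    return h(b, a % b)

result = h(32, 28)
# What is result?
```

h(32, 28) -> h(28, 4) -> h(4, 0) -> 4

Answer: 4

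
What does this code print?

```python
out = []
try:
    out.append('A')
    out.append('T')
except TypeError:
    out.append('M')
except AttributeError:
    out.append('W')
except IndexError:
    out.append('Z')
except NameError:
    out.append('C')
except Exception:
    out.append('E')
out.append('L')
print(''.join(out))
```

Execution trace: 'A' (try body) → 'T' (try body, no exception) → 'L' (after the try/except). Output: ATL

Answer: ATL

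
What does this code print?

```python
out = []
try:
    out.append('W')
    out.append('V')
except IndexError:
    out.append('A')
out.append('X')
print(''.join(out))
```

Execution trace: 'W' (try body) → 'V' (try body, no exception) → 'X' (after the try/except). Output: WVX

Answer: WVX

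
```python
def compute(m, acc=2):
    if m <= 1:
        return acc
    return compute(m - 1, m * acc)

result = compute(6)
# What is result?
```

Accumulator trace (n, acc): (6, 2) -> (5, 12) -> (4, 60) -> (3, 240) -> (2, 720) -> (1, 1440) -> return 1440

Answer: 1440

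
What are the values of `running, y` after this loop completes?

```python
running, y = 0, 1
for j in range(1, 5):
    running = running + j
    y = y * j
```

Sum and factorial of 1 to 4
`running, y` takes the values: (0, 1) → (1, 1) → (3, 1) → (3, 2) → (6, 2) → (6, 6) → (10, 6) → (10, 24)

Answer: 10, 24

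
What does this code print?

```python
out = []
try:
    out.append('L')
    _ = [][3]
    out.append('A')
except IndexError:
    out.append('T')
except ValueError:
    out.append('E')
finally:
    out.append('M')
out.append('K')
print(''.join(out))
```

Execution trace: 'L' (try body) → 'T' (except IndexError) → 'M' (finally) → 'K' (after the try/except). Output: LTMK

Answer: LTMK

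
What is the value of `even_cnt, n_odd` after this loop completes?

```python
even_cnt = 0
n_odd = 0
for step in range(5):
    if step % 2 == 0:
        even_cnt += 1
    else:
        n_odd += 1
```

Count evens and odds in range(5)
`even_cnt, n_odd` takes the values: (0, 0) → (1, 0) → (1, 1) → (2, 1) → (2, 2) → (3, 2)

Answer: 3, 2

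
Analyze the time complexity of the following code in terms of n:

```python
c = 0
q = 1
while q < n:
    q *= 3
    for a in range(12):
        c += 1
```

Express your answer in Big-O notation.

Each loop level contributes: log n × 1. Multiplying the contributions gives O(log n).

Answer: O(log n)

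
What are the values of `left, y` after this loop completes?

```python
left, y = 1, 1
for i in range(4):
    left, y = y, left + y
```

Fibonacci: after 4 iterations
`left, y` takes the values: (1, 1) → (1, 2) → (2, 3) → (3, 5) → (5, 8)

Answer: 5, 8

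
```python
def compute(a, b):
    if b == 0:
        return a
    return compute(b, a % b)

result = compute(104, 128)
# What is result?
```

compute(104, 128) -> compute(128, 104) -> compute(104, 24) -> compute(24, 8) -> compute(8, 0) -> 8

Answer: 8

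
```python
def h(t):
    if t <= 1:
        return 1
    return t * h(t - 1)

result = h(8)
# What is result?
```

h(8) = 8 * 7 * 6 * 5 * 4 * 3 * 2 * 1 = 40320

Answer: 40320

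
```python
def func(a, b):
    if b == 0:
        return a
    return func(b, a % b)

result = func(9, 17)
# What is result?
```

func(9, 17) -> func(17, 9) -> func(9, 8) -> func(8, 1) -> func(1, 0) -> 1

Answer: 1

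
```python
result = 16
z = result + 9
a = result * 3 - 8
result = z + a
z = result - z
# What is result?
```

Trace:
`result = 16` → result = 16
`z = result + 9` → z = 25
`a = result * 3 - 8` → a = 40
`result = z + a` → result = 65
`z = result - z` → z = 40
So result = 65

Answer: 65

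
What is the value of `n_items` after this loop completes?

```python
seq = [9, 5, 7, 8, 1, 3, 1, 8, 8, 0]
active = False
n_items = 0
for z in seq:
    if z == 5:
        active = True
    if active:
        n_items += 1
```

Count elements after first 5 in [9, 5, 7, 8, 1, 3, 1, 8, 8, 0]
`n_items` takes the values: 0 → 1 → 2 → 3 → 4 → 5 → 6 → 7 → 8 → 9

Answer: 9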